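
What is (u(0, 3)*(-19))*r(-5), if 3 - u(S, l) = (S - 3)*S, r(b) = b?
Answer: 285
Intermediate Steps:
u(S, l) = 3 - S*(-3 + S) (u(S, l) = 3 - (S - 3)*S = 3 - (-3 + S)*S = 3 - S*(-3 + S))
(u(0, 3)*(-19))*r(-5) = ((3 - 1*0² + 3*0)*(-19))*(-5) = ((3 - 1*0 + 0)*(-19))*(-5) = ((3 + 0 + 0)*(-19))*(-5) = (3*(-19))*(-5) = -57*(-5) = 285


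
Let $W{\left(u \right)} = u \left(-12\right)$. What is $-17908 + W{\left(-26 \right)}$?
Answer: $-17596$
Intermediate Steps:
$W{\left(u \right)} = - 12 u$
$-17908 + W{\left(-26 \right)} = -17908 - -312 = -17908 + 312 = -17596$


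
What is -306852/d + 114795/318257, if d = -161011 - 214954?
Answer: 140816699139/119653493005 ≈ 1.1769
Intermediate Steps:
d = -375965
-306852/d + 114795/318257 = -306852/(-375965) + 114795/318257 = -306852*(-1/375965) + 114795*(1/318257) = 306852/375965 + 114795/318257 = 140816699139/119653493005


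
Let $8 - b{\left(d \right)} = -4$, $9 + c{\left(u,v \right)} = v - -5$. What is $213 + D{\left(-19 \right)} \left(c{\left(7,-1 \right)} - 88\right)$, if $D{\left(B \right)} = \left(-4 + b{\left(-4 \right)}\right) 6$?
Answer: $-4251$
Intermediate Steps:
$c{\left(u,v \right)} = -4 + v$ ($c{\left(u,v \right)} = -9 + \left(v - -5\right) = -9 + \left(v + 5\right) = -9 + \left(5 + v\right) = -4 + v$)
$b{\left(d \right)} = 12$ ($b{\left(d \right)} = 8 - -4 = 8 + 4 = 12$)
$D{\left(B \right)} = 48$ ($D{\left(B \right)} = \left(-4 + 12\right) 6 = 8 \cdot 6 = 48$)
$213 + D{\left(-19 \right)} \left(c{\left(7,-1 \right)} - 88\right) = 213 + 48 \left(\left(-4 - 1\right) - 88\right) = 213 + 48 \left(-5 - 88\right) = 213 + 48 \left(-93\right) = 213 - 4464 = -4251$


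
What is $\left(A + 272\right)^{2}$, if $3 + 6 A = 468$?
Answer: $\frac{488601}{4} \approx 1.2215 \cdot 10^{5}$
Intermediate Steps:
$A = \frac{155}{2}$ ($A = - \frac{1}{2} + \frac{1}{6} \cdot 468 = - \frac{1}{2} + 78 = \frac{155}{2} \approx 77.5$)
$\left(A + 272\right)^{2} = \left(\frac{155}{2} + 272\right)^{2} = \left(\frac{699}{2}\right)^{2} = \frac{488601}{4}$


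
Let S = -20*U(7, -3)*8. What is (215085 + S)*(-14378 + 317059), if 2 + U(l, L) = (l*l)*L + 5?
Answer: 72075913125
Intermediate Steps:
U(l, L) = 3 + L*l² (U(l, L) = -2 + ((l*l)*L + 5) = -2 + (l²*L + 5) = -2 + (L*l² + 5) = -2 + (5 + L*l²) = 3 + L*l²)
S = 23040 (S = -20*(3 - 3*7²)*8 = -20*(3 - 3*49)*8 = -20*(3 - 147)*8 = -20*(-144)*8 = 2880*8 = 23040)
(215085 + S)*(-14378 + 317059) = (215085 + 23040)*(-14378 + 317059) = 238125*302681 = 72075913125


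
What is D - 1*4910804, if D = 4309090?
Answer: -601714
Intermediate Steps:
D - 1*4910804 = 4309090 - 1*4910804 = 4309090 - 4910804 = -601714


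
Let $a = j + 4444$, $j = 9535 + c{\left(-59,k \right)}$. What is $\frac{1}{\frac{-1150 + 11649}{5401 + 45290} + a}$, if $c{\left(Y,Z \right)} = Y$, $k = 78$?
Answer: $\frac{50691}{705629219} \approx 7.1838 \cdot 10^{-5}$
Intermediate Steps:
$j = 9476$ ($j = 9535 - 59 = 9476$)
$a = 13920$ ($a = 9476 + 4444 = 13920$)
$\frac{1}{\frac{-1150 + 11649}{5401 + 45290} + a} = \frac{1}{\frac{-1150 + 11649}{5401 + 45290} + 13920} = \frac{1}{\frac{10499}{50691} + 13920} = \frac{1}{\frac{705629219}{50691}} = \frac{50691}{705629219}$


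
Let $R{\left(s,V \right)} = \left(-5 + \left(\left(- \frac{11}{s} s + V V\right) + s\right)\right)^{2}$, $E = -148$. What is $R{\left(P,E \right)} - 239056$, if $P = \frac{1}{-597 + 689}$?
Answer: $\frac{4052952237825}{8464} \approx 4.7885 \cdot 10^{8}$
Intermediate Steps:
$P = \frac{1}{92} \approx 0.01087$
$R{\left(s,V \right)} = \left(-16 + s + V^{2}\right)^{2}$ ($R{\left(s,V \right)} = \left(-5 + \left(\left(-11 + V^{2}\right) + s\right)\right)^{2} = \left(-5 + \left(-11 + s + V^{2}\right)\right)^{2} = \left(-16 + s + V^{2}\right)^{2}$)
$R{\left(P,E \right)} - 239056 = \left(-16 + \frac{1}{92} + \left(-148\right)^{2}\right)^{2} - 239056 = \left(-16 + \frac{1}{92} + 21904\right)^{2} - 239056 = \left(\frac{2013697}{92}\right)^{2} - 239056 = \frac{4054975607809}{8464} - 239056 = \frac{4052952237825}{8464}$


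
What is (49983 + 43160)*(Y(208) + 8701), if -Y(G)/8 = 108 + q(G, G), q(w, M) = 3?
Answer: 727726259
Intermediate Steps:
Y(G) = -888 (Y(G) = -8*(108 + 3) = -8*111 = -888)
(49983 + 43160)*(Y(208) + 8701) = (49983 + 43160)*(-888 + 8701) = 93143*7813 = 727726259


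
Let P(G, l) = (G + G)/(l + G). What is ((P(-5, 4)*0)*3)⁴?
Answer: 0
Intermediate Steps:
P(G, l) = 2*G/(G + l) (P(G, l) = (2*G)/(G + l) = 2*G/(G + l))
((P(-5, 4)*0)*3)⁴ = (((2*(-5)/(-5 + 4))*0)*3)⁴ = (((2*(-5)/(-1))*0)*3)⁴ = (((2*(-5)*(-1))*0)*3)⁴ = ((10*0)*3)⁴ = (0*3)⁴ = 0⁴ = 0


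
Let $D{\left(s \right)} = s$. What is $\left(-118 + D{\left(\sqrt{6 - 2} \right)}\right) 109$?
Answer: $-12644$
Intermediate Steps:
$\left(-118 + D{\left(\sqrt{6 - 2} \right)}\right) 109 = \left(-118 + \sqrt{6 - 2}\right) 109 = \left(-118 + \sqrt{4}\right) 109 = \left(-118 + 2\right) 109 = \left(-116\right) 109 = -12644$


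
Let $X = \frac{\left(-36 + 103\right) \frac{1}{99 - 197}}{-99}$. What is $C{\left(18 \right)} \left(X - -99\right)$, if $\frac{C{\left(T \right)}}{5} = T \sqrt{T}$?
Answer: $\frac{14408475 \sqrt{2}}{539} \approx 37805.0$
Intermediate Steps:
$C{\left(T \right)} = 5 T^{\frac{3}{2}}$ ($C{\left(T \right)} = 5 T \sqrt{T} = 5 T^{\frac{3}{2}}$)
$X = \frac{67}{9702}$ ($X = \frac{67}{-98} \left(- \frac{1}{99}\right) = 67 \left(- \frac{1}{98}\right) \left(- \frac{1}{99}\right) = \left(- \frac{67}{98}\right) \left(- \frac{1}{99}\right) = \frac{67}{9702} \approx 0.0069058$)
$C{\left(18 \right)} \left(X - -99\right) = 5 \cdot 18^{\frac{3}{2}} \left(\frac{67}{9702} - -99\right) = 5 \cdot 54 \sqrt{2} \left(\frac{67}{9702} + 99\right) = 270 \sqrt{2} \cdot \frac{960565}{9702} = \frac{14408475 \sqrt{2}}{539}$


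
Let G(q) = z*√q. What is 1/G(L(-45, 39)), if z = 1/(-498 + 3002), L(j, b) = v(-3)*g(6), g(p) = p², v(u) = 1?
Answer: 1252/3 ≈ 417.33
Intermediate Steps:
L(j, b) = 36 (L(j, b) = 1*6² = 1*36 = 36)
z = 1/2504 ≈ 0.00039936
G(q) = √q/2504
1/G(L(-45, 39)) = 1/(√36/2504) = 1/((1/2504)*6) = 1/(3/1252) = 1252/3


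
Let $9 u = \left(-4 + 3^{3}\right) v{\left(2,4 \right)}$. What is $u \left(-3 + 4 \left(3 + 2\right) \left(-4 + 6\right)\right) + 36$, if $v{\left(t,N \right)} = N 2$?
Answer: $\frac{7132}{9} \approx 792.44$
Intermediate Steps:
$v{\left(t,N \right)} = 2 N$
$u = \frac{184}{9}$ ($u = \frac{\left(-4 + 3^{3}\right) 2 \cdot 4}{9} = \frac{\left(-4 + 27\right) 8}{9} = \frac{23 \cdot 8}{9} = \frac{1}{9} \cdot 184 = \frac{184}{9} \approx 20.444$)
$u \left(-3 + 4 \left(3 + 2\right) \left(-4 + 6\right)\right) + 36 = \frac{184 \left(-3 + 4 \left(3 + 2\right) \left(-4 + 6\right)\right)}{9} + 36 = \frac{184 \left(-3 + 4 \cdot 5 \cdot 2\right)}{9} + 36 = \frac{184 \left(-3 + 4 \cdot 10\right)}{9} + 36 = \frac{184 \left(-3 + 40\right)}{9} + 36 = \frac{184}{9} \cdot 37 + 36 = \frac{6808}{9} + 36 = \frac{7132}{9}$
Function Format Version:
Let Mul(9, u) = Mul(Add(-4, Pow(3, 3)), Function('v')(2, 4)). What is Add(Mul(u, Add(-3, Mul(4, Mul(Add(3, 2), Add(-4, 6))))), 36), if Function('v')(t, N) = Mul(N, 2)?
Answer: Rational(7132, 9) ≈ 792.44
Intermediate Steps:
Function('v')(t, N) = Mul(2, N)
u = Rational(184, 9) (u = Mul(Rational(1, 9), Mul(Add(-4, Pow(3, 3)), Mul(2, 4))) = Mul(Rational(1, 9), Mul(Add(-4, 27), 8)) = Mul(Rational(1, 9), Mul(23, 8)) = Mul(Rational(1, 9), 184) = Rational(184, 9) ≈ 20.444)
Add(Mul(u, Add(-3, Mul(4, Mul(Add(3, 2), Add(-4, 6))))), 36) = Add(Mul(Rational(184, 9), Add(-3, Mul(4, Mul(Add(3, 2), Add(-4, 6))))), 36) = Add(Mul(Rational(184, 9), Add(-3, Mul(4, Mul(5, 2)))), 36) = Add(Mul(Rational(184, 9), Add(-3, Mul(4, 10))), 36) = Add(Mul(Rational(184, 9), Add(-3, 40)), 36) = Add(Mul(Rational(184, 9), 37), 36) = Add(Rational(6808, 9), 36) = Rational(7132, 9)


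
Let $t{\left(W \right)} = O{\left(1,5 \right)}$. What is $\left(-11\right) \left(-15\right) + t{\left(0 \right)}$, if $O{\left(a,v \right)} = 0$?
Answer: $165$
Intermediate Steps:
$t{\left(W \right)} = 0$
$\left(-11\right) \left(-15\right) + t{\left(0 \right)} = \left(-11\right) \left(-15\right) + 0 = 165 + 0 = 165$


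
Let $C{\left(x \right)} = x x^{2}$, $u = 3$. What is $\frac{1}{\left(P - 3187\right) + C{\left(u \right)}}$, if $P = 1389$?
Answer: $- \frac{1}{1771} \approx -0.00056465$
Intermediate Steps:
$C{\left(x \right)} = x^{3}$
$\frac{1}{\left(P - 3187\right) + C{\left(u \right)}} = \frac{1}{\left(1389 - 3187\right) + 3^{3}} = \frac{1}{-1798 + 27} = \frac{1}{-1771} = - \frac{1}{1771}$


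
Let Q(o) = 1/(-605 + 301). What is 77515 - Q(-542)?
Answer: 23564561/304 ≈ 77515.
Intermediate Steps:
Q(o) = -1/304 (Q(o) = 1/(-304) = -1/304)
77515 - Q(-542) = 77515 - 1*(-1/304) = 77515 + 1/304 = 23564561/304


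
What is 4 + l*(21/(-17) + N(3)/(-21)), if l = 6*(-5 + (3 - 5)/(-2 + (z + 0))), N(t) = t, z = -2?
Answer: 4904/119 ≈ 41.210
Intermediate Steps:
l = -27 (l = 6*(-5 + (3 - 5)/(-2 + (-2 + 0))) = 6*(-5 - 2/(-2 - 2)) = 6*(-5 - 2/(-4)) = 6*(-5 - 2*(-¼)) = 6*(-5 + ½) = 6*(-9/2) = -27)
4 + l*(21/(-17) + N(3)/(-21)) = 4 - 27*(21/(-17) + 3/(-21)) = 4 - 27*(21*(-1/17) + 3*(-1/21)) = 4 - 27*(-21/17 - ⅐) = 4 - 27*(-164/119) = 4 + 4428/119 = 4904/119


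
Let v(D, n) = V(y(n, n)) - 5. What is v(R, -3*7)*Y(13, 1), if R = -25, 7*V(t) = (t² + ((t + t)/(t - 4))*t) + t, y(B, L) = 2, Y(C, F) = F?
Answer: -33/7 ≈ -4.7143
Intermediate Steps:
V(t) = t/7 + t²/7 + 2*t²/(7*(-4 + t)) (V(t) = ((t² + ((t + t)/(t - 4))*t) + t)/7 = ((t² + ((2*t)/(-4 + t))*t) + t)/7 = ((t² + (2*t/(-4 + t))*t) + t)/7 = ((t² + 2*t²/(-4 + t)) + t)/7 = (t + t² + 2*t²/(-4 + t))/7 = t/7 + t²/7 + 2*t²/(7*(-4 + t)))
v(D, n) = -33/7 (v(D, n) = (⅐)*2*(-4 + 2² - 1*2)/(-4 + 2) - 5 = (⅐)*2*(-4 + 4 - 2)/(-2) - 5 = (⅐)*2*(-½)*(-2) - 5 = 2/7 - 5 = -33/7)
v(R, -3*7)*Y(13, 1) = -33/7*1 = -33/7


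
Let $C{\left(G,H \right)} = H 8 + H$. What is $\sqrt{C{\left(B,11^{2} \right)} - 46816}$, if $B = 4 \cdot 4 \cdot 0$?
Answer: $i \sqrt{45727} \approx 213.84 i$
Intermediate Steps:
$B = 0$ ($B = 4 \cdot 0 = 0$)
$C{\left(G,H \right)} = 9 H$ ($C{\left(G,H \right)} = 8 H + H = 9 H$)
$\sqrt{C{\left(B,11^{2} \right)} - 46816} = \sqrt{9 \cdot 11^{2} - 46816} = \sqrt{9 \cdot 121 - 46816} = \sqrt{1089 - 46816} = \sqrt{-45727} = i \sqrt{45727}$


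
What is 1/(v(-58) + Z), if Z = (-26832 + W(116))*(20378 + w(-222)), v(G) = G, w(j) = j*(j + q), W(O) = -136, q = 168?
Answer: -1/872846346 ≈ -1.1457e-9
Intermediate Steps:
w(j) = j*(168 + j) (w(j) = j*(j + 168) = j*(168 + j))
Z = -872846288 (Z = (-26832 - 136)*(20378 - 222*(168 - 222)) = -26968*(20378 - 222*(-54)) = -26968*(20378 + 11988) = -26968*32366 = -872846288)
1/(v(-58) + Z) = 1/(-58 - 872846288) = 1/(-872846346) = -1/872846346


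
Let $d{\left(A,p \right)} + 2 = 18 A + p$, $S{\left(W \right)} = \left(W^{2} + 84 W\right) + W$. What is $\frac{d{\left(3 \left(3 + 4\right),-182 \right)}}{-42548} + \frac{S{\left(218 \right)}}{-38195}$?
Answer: $- \frac{1408937711}{812560430} \approx -1.7339$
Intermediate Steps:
$S{\left(W \right)} = W^{2} + 85 W$
$d{\left(A,p \right)} = -2 + p + 18 A$ ($d{\left(A,p \right)} = -2 + \left(18 A + p\right) = -2 + \left(p + 18 A\right) = -2 + p + 18 A$)
$\frac{d{\left(3 \left(3 + 4\right),-182 \right)}}{-42548} + \frac{S{\left(218 \right)}}{-38195} = \frac{-2 - 182 + 18 \cdot 3 \left(3 + 4\right)}{-42548} + \frac{218 \left(85 + 218\right)}{-38195} = \left(-2 - 182 + 18 \cdot 3 \cdot 7\right) \left(- \frac{1}{42548}\right) + 218 \cdot 303 \left(- \frac{1}{38195}\right) = \left(-2 - 182 + 18 \cdot 21\right) \left(- \frac{1}{42548}\right) + 66054 \left(- \frac{1}{38195}\right) = \left(-2 - 182 + 378\right) \left(- \frac{1}{42548}\right) - \frac{66054}{38195} = 194 \left(- \frac{1}{42548}\right) - \frac{66054}{38195} = - \frac{97}{21274} - \frac{66054}{38195} = - \frac{1408937711}{812560430}$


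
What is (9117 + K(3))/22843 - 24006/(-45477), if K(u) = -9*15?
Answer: 318947824/346277037 ≈ 0.92108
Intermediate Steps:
K(u) = -135
(9117 + K(3))/22843 - 24006/(-45477) = (9117 - 135)/22843 - 24006/(-45477) = 8982*(1/22843) - 24006*(-1/45477) = 8982/22843 + 8002/15159 = 318947824/346277037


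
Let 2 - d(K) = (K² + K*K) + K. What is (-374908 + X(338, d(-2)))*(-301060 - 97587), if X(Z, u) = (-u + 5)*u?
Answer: 149470300768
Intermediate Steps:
d(K) = 2 - K - 2*K² (d(K) = 2 - ((K² + K*K) + K) = 2 - ((K² + K²) + K) = 2 - (2*K² + K) = 2 - (K + 2*K²) = 2 + (-K - 2*K²) = 2 - K - 2*K²)
X(Z, u) = u*(5 - u) (X(Z, u) = (5 - u)*u = u*(5 - u))
(-374908 + X(338, d(-2)))*(-301060 - 97587) = (-374908 + (2 - 1*(-2) - 2*(-2)²)*(5 - (2 - 1*(-2) - 2*(-2)²)))*(-301060 - 97587) = (-374908 + (2 + 2 - 2*4)*(5 - (2 + 2 - 2*4)))*(-398647) = (-374908 + (2 + 2 - 8)*(5 - (2 + 2 - 8)))*(-398647) = (-374908 - 4*(5 - 1*(-4)))*(-398647) = (-374908 - 4*(5 + 4))*(-398647) = (-374908 - 4*9)*(-398647) = (-374908 - 36)*(-398647) = -374944*(-398647) = 149470300768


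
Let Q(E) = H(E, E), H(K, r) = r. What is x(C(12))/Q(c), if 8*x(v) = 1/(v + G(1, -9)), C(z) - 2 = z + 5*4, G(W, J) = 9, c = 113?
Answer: 1/38872 ≈ 2.5725e-5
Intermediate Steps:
Q(E) = E
C(z) = 22 + z (C(z) = 2 + (z + 5*4) = 2 + (z + 20) = 2 + (20 + z) = 22 + z)
x(v) = 1/(8*(9 + v)) (x(v) = 1/(8*(v + 9)) = 1/(8*(9 + v)))
x(C(12))/Q(c) = (1/(8*(9 + (22 + 12))))/113 = (1/(8*(9 + 34)))*(1/113) = ((⅛)/43)*(1/113) = ((⅛)*(1/43))*(1/113) = (1/344)*(1/113) = 1/38872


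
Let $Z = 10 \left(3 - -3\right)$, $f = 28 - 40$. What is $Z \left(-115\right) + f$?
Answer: $-6912$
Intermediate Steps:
$f = -12$
$Z = 60$ ($Z = 10 \left(3 + 3\right) = 10 \cdot 6 = 60$)
$Z \left(-115\right) + f = 60 \left(-115\right) - 12 = -6900 - 12 = -6912$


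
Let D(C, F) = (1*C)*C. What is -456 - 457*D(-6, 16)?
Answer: -16908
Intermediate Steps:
D(C, F) = C**2 (D(C, F) = C*C = C**2)
-456 - 457*D(-6, 16) = -456 - 457*(-6)**2 = -456 - 457*36 = -456 - 16452 = -16908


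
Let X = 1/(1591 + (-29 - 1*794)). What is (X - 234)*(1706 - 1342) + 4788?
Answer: -15434405/192 ≈ -80388.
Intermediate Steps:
X = 1/768 (X = 1/(1591 + (-29 - 794)) = 1/(1591 - 823) = 1/768 ≈ 0.0013021)
(X - 234)*(1706 - 1342) + 4788 = (1/768 - 234)*(1706 - 1342) + 4788 = -179711/768*364 + 4788 = -16353701/192 + 4788 = -15434405/192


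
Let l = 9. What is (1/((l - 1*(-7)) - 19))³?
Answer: -1/27 ≈ -0.037037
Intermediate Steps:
(1/((l - 1*(-7)) - 19))³ = (1/((9 - 1*(-7)) - 19))³ = (1/((9 + 7) - 19))³ = (1/(16 - 19))³ = (1/(-3))³ = (-⅓)³ = -1/27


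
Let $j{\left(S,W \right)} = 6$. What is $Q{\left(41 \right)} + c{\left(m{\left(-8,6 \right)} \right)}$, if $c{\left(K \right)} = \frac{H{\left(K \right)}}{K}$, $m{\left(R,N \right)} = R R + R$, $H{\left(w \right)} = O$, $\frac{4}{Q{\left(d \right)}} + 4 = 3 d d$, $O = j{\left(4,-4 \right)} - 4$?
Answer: $\frac{5151}{141092} \approx 0.036508$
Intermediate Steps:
$O = 2$ ($O = 6 - 4 = 2$)
$Q{\left(d \right)} = \frac{4}{-4 + 3 d^{2}}$ ($Q{\left(d \right)} = \frac{4}{-4 + 3 d d} = \frac{4}{-4 + 3 d^{2}}$)
$H{\left(w \right)} = 2$
$m{\left(R,N \right)} = R + R^{2}$ ($m{\left(R,N \right)} = R^{2} + R = R + R^{2}$)
$c{\left(K \right)} = \frac{2}{K}$
$Q{\left(41 \right)} + c{\left(m{\left(-8,6 \right)} \right)} = \frac{4}{-4 + 3 \cdot 41^{2}} + \frac{2}{\left(-8\right) \left(1 - 8\right)} = \frac{4}{-4 + 3 \cdot 1681} + \frac{2}{\left(-8\right) \left(-7\right)} = \frac{4}{-4 + 5043} + \frac{2}{56} = \frac{4}{5039} + 2 \cdot \frac{1}{56} = 4 \cdot \frac{1}{5039} + \frac{1}{28} = \frac{4}{5039} + \frac{1}{28} = \frac{5151}{141092}$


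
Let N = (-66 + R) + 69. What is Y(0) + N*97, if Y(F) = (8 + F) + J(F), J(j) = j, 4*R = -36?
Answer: -574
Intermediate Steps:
R = -9 (R = (1/4)*(-36) = -9)
Y(F) = 8 + 2*F (Y(F) = (8 + F) + F = 8 + 2*F)
N = -6 (N = (-66 - 9) + 69 = -75 + 69 = -6)
Y(0) + N*97 = (8 + 2*0) - 6*97 = (8 + 0) - 582 = 8 - 582 = -574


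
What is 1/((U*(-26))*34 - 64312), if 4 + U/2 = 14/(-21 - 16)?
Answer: -37/2093128 ≈ -1.7677e-5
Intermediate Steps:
U = -324/37 (U = -8 + 2*(14/(-21 - 16)) = -8 + 2*(14/(-37)) = -8 + 2*(14*(-1/37)) = -8 + 2*(-14/37) = -8 - 28/37 = -324/37 ≈ -8.7568)
1/((U*(-26))*34 - 64312) = 1/(-324/37*(-26)*34 - 64312) = 1/((8424/37)*34 - 64312) = 1/(286416/37 - 64312) = 1/(-2093128/37) = -37/2093128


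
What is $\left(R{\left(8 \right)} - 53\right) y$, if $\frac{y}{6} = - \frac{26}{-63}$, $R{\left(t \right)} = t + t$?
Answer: $- \frac{1924}{21} \approx -91.619$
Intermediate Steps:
$R{\left(t \right)} = 2 t$
$y = \frac{52}{21}$ ($y = 6 \left(- \frac{26}{-63}\right) = 6 \left(\left(-26\right) \left(- \frac{1}{63}\right)\right) = 6 \cdot \frac{26}{63} = \frac{52}{21} \approx 2.4762$)
$\left(R{\left(8 \right)} - 53\right) y = \left(2 \cdot 8 - 53\right) \frac{52}{21} = \left(16 - 53\right) \frac{52}{21} = \left(-37\right) \frac{52}{21} = - \frac{1924}{21}$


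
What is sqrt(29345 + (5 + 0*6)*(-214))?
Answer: 5*sqrt(1131) ≈ 168.15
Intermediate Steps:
sqrt(29345 + (5 + 0*6)*(-214)) = sqrt(29345 + (5 + 0)*(-214)) = sqrt(29345 + 5*(-214)) = sqrt(29345 - 1070) = sqrt(28275) = 5*sqrt(1131)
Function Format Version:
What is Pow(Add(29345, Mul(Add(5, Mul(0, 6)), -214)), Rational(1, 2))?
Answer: Mul(5, Pow(1131, Rational(1, 2))) ≈ 168.15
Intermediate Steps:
Pow(Add(29345, Mul(Add(5, Mul(0, 6)), -214)), Rational(1, 2)) = Pow(Add(29345, Mul(Add(5, 0), -214)), Rational(1, 2)) = Pow(Add(29345, Mul(5, -214)), Rational(1, 2)) = Pow(Add(29345, -1070), Rational(1, 2)) = Pow(28275, Rational(1, 2)) = Mul(5, Pow(1131, Rational(1, 2)))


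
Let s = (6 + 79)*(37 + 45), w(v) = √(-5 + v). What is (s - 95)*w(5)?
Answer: 0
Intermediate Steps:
s = 6970 (s = 85*82 = 6970)
(s - 95)*w(5) = (6970 - 95)*√(-5 + 5) = 6875*√0 = 6875*0 = 0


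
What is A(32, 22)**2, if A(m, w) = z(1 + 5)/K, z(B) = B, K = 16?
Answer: 9/64 ≈ 0.14063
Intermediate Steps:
A(m, w) = 3/8 (A(m, w) = (1 + 5)/16 = 6*(1/16) = 3/8)
A(32, 22)**2 = (3/8)**2 = 9/64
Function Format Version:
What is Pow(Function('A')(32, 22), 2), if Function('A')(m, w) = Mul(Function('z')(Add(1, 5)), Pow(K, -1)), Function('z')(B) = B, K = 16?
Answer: Rational(9, 64) ≈ 0.14063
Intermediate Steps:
Function('A')(m, w) = Rational(3, 8) (Function('A')(m, w) = Mul(Add(1, 5), Pow(16, -1)) = Mul(6, Rational(1, 16)) = Rational(3, 8))
Pow(Function('A')(32, 22), 2) = Pow(Rational(3, 8), 2) = Rational(9, 64)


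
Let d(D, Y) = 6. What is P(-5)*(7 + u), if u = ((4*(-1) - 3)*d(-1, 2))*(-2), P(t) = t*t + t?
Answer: 1820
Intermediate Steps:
P(t) = t + t**2 (P(t) = t**2 + t = t + t**2)
u = 84 (u = ((4*(-1) - 3)*6)*(-2) = ((-4 - 3)*6)*(-2) = -7*6*(-2) = -42*(-2) = 84)
P(-5)*(7 + u) = (-5*(1 - 5))*(7 + 84) = -5*(-4)*91 = 20*91 = 1820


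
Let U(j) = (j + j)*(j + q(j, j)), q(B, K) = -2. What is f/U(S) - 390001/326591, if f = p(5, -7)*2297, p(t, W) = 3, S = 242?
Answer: -14350659193/12645603520 ≈ -1.1348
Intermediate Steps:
U(j) = 2*j*(-2 + j) (U(j) = (j + j)*(j - 2) = (2*j)*(-2 + j) = 2*j*(-2 + j))
f = 6891 (f = 3*2297 = 6891)
f/U(S) - 390001/326591 = 6891/((2*242*(-2 + 242))) - 390001/326591 = 6891/((2*242*240)) - 390001*1/326591 = 6891/116160 - 390001/326591 = 6891*(1/116160) - 390001/326591 = 2297/38720 - 390001/326591 = -14350659193/12645603520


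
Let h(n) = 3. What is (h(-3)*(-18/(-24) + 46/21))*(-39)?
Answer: -9633/28 ≈ -344.04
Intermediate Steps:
(h(-3)*(-18/(-24) + 46/21))*(-39) = (3*(-18/(-24) + 46/21))*(-39) = (3*(-18*(-1/24) + 46*(1/21)))*(-39) = (3*(¾ + 46/21))*(-39) = (3*(247/84))*(-39) = (247/28)*(-39) = -9633/28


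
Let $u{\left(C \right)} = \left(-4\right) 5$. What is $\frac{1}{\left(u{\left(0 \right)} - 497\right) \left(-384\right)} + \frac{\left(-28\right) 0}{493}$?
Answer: $\frac{1}{198528} \approx 5.0371 \cdot 10^{-6}$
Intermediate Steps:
$u{\left(C \right)} = -20$
$\frac{1}{\left(u{\left(0 \right)} - 497\right) \left(-384\right)} + \frac{\left(-28\right) 0}{493} = \frac{1}{\left(-20 - 497\right) \left(-384\right)} + \frac{\left(-28\right) 0}{493} = \frac{1}{-517} \left(- \frac{1}{384}\right) + 0 \cdot \frac{1}{493} = \left(- \frac{1}{517}\right) \left(- \frac{1}{384}\right) + 0 = \frac{1}{198528} + 0 = \frac{1}{198528}$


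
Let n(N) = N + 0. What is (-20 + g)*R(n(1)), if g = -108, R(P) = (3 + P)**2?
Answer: -2048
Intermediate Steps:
n(N) = N
(-20 + g)*R(n(1)) = (-20 - 108)*(3 + 1)**2 = -128*4**2 = -128*16 = -2048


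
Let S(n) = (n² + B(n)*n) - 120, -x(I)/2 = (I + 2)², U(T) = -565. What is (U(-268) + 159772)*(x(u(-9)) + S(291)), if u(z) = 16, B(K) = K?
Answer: 26841344958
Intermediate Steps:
x(I) = -2*(2 + I)² (x(I) = -2*(I + 2)² = -2*(2 + I)²)
S(n) = -120 + 2*n² (S(n) = (n² + n*n) - 120 = (n² + n²) - 120 = 2*n² - 120 = -120 + 2*n²)
(U(-268) + 159772)*(x(u(-9)) + S(291)) = (-565 + 159772)*(-2*(2 + 16)² + (-120 + 2*291²)) = 159207*(-2*18² + (-120 + 2*84681)) = 159207*(-2*324 + (-120 + 169362)) = 159207*(-648 + 169242) = 159207*168594 = 26841344958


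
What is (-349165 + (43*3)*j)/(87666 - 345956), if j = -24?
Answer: 352261/258290 ≈ 1.3638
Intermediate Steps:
(-349165 + (43*3)*j)/(87666 - 345956) = (-349165 + (43*3)*(-24))/(87666 - 345956) = (-349165 + 129*(-24))/(-258290) = (-349165 - 3096)*(-1/258290) = -352261*(-1/258290) = 352261/258290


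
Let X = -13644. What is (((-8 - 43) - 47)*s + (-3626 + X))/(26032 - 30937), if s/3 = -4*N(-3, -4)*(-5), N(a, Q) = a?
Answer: -74/981 ≈ -0.075433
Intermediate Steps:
s = -180 (s = 3*(-4*(-3)*(-5)) = 3*(12*(-5)) = 3*(-60) = -180)
(((-8 - 43) - 47)*s + (-3626 + X))/(26032 - 30937) = (((-8 - 43) - 47)*(-180) + (-3626 - 13644))/(26032 - 30937) = ((-51 - 47)*(-180) - 17270)/(-4905) = (-98*(-180) - 17270)*(-1/4905) = (17640 - 17270)*(-1/4905) = 370*(-1/4905) = -74/981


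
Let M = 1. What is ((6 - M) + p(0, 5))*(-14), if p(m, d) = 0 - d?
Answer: 0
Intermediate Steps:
p(m, d) = -d
((6 - M) + p(0, 5))*(-14) = ((6 - 1*1) - 1*5)*(-14) = ((6 - 1) - 5)*(-14) = (5 - 5)*(-14) = 0*(-14) = 0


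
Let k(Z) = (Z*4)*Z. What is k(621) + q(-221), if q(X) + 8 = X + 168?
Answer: 1542503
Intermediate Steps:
q(X) = 160 + X (q(X) = -8 + (X + 168) = -8 + (168 + X) = 160 + X)
k(Z) = 4*Z² (k(Z) = (4*Z)*Z = 4*Z²)
k(621) + q(-221) = 4*621² + (160 - 221) = 4*385641 - 61 = 1542564 - 61 = 1542503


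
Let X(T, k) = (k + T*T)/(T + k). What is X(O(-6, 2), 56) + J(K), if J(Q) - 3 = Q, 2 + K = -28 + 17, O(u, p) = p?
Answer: -260/29 ≈ -8.9655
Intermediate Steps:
K = -13 (K = -2 + (-28 + 17) = -2 - 11 = -13)
X(T, k) = (k + T**2)/(T + k)
J(Q) = 3 + Q
X(O(-6, 2), 56) + J(K) = (56 + 2**2)/(2 + 56) + (3 - 13) = (56 + 4)/58 - 10 = (1/58)*60 - 10 = 30/29 - 10 = -260/29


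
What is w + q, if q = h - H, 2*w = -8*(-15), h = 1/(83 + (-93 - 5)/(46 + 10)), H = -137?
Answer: 64029/325 ≈ 197.01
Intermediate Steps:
h = 4/325 (h = 1/(83 - 98/56) = 1/(83 - 98*1/56) = 1/(83 - 7/4) = 1/(325/4) = 4/325 ≈ 0.012308)
w = 60 (w = (-8*(-15))/2 = (½)*120 = 60)
q = 44529/325 (q = 4/325 - 1*(-137) = 4/325 + 137 = 44529/325 ≈ 137.01)
w + q = 60 + 44529/325 = 64029/325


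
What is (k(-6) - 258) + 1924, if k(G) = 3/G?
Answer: 3331/2 ≈ 1665.5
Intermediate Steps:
(k(-6) - 258) + 1924 = (3/(-6) - 258) + 1924 = (3*(-⅙) - 258) + 1924 = (-½ - 258) + 1924 = -517/2 + 1924 = 3331/2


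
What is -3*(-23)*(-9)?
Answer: -621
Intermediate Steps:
-3*(-23)*(-9) = 69*(-9) = -621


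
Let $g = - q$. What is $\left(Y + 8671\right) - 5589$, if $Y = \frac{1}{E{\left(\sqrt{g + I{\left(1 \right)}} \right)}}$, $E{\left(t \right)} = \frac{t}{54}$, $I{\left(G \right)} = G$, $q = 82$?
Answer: $3082 - 6 i \approx 3082.0 - 6.0 i$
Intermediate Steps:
$g = -82$ ($g = \left(-1\right) 82 = -82$)
$E{\left(t \right)} = \frac{t}{54}$ ($E{\left(t \right)} = t \frac{1}{54} = \frac{t}{54}$)
$Y = - 6 i$ ($Y = \frac{1}{\frac{1}{54} \sqrt{-82 + 1}} = \frac{1}{\frac{1}{54} \sqrt{-81}} = \frac{1}{\frac{1}{54} \cdot 9 i} = \frac{1}{\frac{1}{6} i} = - 6 i \approx - 6.0 i$)
$\left(Y + 8671\right) - 5589 = \left(- 6 i + 8671\right) - 5589 = \left(8671 - 6 i\right) - 5589 = 3082 - 6 i$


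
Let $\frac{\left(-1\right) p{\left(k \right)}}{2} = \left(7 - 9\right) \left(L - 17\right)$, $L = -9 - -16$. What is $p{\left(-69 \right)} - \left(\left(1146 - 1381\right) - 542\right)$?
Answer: $737$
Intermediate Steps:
$L = 7$ ($L = -9 + 16 = 7$)
$p{\left(k \right)} = -40$ ($p{\left(k \right)} = - 2 \left(7 - 9\right) \left(7 - 17\right) = - 2 \left(\left(-2\right) \left(-10\right)\right) = \left(-2\right) 20 = -40$)
$p{\left(-69 \right)} - \left(\left(1146 - 1381\right) - 542\right) = -40 - \left(\left(1146 - 1381\right) - 542\right) = -40 - \left(-235 - 542\right) = -40 - -777 = -40 + 777 = 737$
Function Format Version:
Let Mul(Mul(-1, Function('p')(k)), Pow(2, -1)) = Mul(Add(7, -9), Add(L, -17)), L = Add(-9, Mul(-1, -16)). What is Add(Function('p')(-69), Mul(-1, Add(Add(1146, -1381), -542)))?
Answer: 737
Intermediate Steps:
L = 7 (L = Add(-9, 16) = 7)
Function('p')(k) = -40 (Function('p')(k) = Mul(-2, Mul(Add(7, -9), Add(7, -17))) = Mul(-2, Mul(-2, -10)) = Mul(-2, 20) = -40)
Add(Function('p')(-69), Mul(-1, Add(Add(1146, -1381), -542))) = Add(-40, Mul(-1, Add(Add(1146, -1381), -542))) = Add(-40, Mul(-1, Add(-235, -542))) = Add(-40, Mul(-1, -777)) = Add(-40, 777) = 737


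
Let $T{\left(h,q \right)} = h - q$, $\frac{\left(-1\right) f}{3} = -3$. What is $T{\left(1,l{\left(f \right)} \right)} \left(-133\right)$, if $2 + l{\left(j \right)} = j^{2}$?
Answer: $10374$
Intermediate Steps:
$f = 9$ ($f = \left(-3\right) \left(-3\right) = 9$)
$l{\left(j \right)} = -2 + j^{2}$
$T{\left(1,l{\left(f \right)} \right)} \left(-133\right) = \left(1 - \left(-2 + 9^{2}\right)\right) \left(-133\right) = \left(1 - \left(-2 + 81\right)\right) \left(-133\right) = \left(1 - 79\right) \left(-133\right) = \left(-78\right) \left(-133\right) = 10374$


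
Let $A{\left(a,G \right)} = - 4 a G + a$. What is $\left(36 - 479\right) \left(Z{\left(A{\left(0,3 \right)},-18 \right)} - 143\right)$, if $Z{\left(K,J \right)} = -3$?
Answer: $64678$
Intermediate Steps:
$A{\left(a,G \right)} = a - 4 G a$ ($A{\left(a,G \right)} = - 4 G a + a = a - 4 G a$)
$\left(36 - 479\right) \left(Z{\left(A{\left(0,3 \right)},-18 \right)} - 143\right) = \left(36 - 479\right) \left(-3 - 143\right) = \left(-443\right) \left(-146\right) = 64678$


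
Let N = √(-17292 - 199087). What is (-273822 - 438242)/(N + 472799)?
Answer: -84165786784/55884777695 + 178016*I*√216379/55884777695 ≈ -1.5061 + 0.0014817*I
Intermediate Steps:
N = I*√216379 (N = √(-216379) = I*√216379 ≈ 465.17*I)
(-273822 - 438242)/(N + 472799) = (-273822 - 438242)/(I*√216379 + 472799) = -712064/(472799 + I*√216379)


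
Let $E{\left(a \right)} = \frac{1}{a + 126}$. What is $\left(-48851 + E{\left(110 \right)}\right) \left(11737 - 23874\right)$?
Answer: $\frac{139925470395}{236} \approx 5.929 \cdot 10^{8}$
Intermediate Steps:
$E{\left(a \right)} = \frac{1}{126 + a}$
$\left(-48851 + E{\left(110 \right)}\right) \left(11737 - 23874\right) = \left(-48851 + \frac{1}{126 + 110}\right) \left(11737 - 23874\right) = \left(-48851 + \frac{1}{236}\right) \left(-12137\right) = \left(- \frac{11528835}{236}\right) \left(-12137\right) = \frac{139925470395}{236}$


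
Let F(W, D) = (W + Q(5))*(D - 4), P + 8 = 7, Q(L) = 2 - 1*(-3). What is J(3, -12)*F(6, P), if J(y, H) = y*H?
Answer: 1980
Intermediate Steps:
Q(L) = 5 (Q(L) = 2 + 3 = 5)
J(y, H) = H*y
P = -1 (P = -8 + 7 = -1)
F(W, D) = (-4 + D)*(5 + W) (F(W, D) = (W + 5)*(D - 4) = (5 + W)*(-4 + D) = (-4 + D)*(5 + W))
J(3, -12)*F(6, P) = (-12*3)*(-20 - 4*6 + 5*(-1) - 1*6) = -36*(-20 - 24 - 5 - 6) = -36*(-55) = 1980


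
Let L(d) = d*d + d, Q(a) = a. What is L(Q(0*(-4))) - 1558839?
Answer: -1558839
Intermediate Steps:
L(d) = d + d**2 (L(d) = d**2 + d = d + d**2)
L(Q(0*(-4))) - 1558839 = (0*(-4))*(1 + 0*(-4)) - 1558839 = 0*(1 + 0) - 1558839 = 0*1 - 1558839 = 0 - 1558839 = -1558839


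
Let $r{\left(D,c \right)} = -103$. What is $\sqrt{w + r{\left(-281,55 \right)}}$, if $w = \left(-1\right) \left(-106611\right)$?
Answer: $2 \sqrt{26627} \approx 326.36$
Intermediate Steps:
$w = 106611$
$\sqrt{w + r{\left(-281,55 \right)}} = \sqrt{106611 - 103} = \sqrt{106508} = 2 \sqrt{26627}$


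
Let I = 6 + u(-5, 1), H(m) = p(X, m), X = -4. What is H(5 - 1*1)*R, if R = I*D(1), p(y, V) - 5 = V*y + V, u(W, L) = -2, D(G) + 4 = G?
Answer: 84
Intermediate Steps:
D(G) = -4 + G
p(y, V) = 5 + V + V*y (p(y, V) = 5 + (V*y + V) = 5 + (V + V*y) = 5 + V + V*y)
H(m) = 5 - 3*m (H(m) = 5 + m + m*(-4) = 5 + m - 4*m = 5 - 3*m)
I = 4 (I = 6 - 2 = 4)
R = -12 (R = 4*(-4 + 1) = 4*(-3) = -12)
H(5 - 1*1)*R = (5 - 3*(5 - 1*1))*(-12) = (5 - 3*(5 - 1))*(-12) = (5 - 3*4)*(-12) = (5 - 12)*(-12) = -7*(-12) = 84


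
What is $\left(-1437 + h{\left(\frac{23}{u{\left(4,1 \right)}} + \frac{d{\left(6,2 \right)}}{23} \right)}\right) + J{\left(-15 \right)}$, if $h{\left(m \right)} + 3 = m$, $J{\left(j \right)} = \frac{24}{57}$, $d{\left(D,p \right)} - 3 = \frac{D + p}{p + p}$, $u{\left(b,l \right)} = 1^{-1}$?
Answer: $- \frac{618950}{437} \approx -1416.4$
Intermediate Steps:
$u{\left(b,l \right)} = 1$
$d{\left(D,p \right)} = 3 + \frac{D + p}{2 p}$ ($d{\left(D,p \right)} = 3 + \frac{D + p}{p + p} = 3 + \frac{D + p}{2 p}$)
$J{\left(j \right)} = \frac{8}{19}$ ($J{\left(j \right)} = 24 \cdot \frac{1}{57} = \frac{8}{19}$)
$h{\left(m \right)} = -3 + m$
$\left(-1437 + h{\left(\frac{23}{u{\left(4,1 \right)}} + \frac{d{\left(6,2 \right)}}{23} \right)}\right) + J{\left(-15 \right)} = \left(-1437 + \left(-3 + \left(\frac{23}{1} + \frac{\frac{1}{2} \cdot \frac{1}{2} \left(6 + 7 \cdot 2\right)}{23}\right)\right)\right) + \frac{8}{19} = \left(-1437 + \left(-3 + \left(23 \cdot 1 + \frac{1}{2} \cdot \frac{1}{2} \left(6 + 14\right) \frac{1}{23}\right)\right)\right) + \frac{8}{19} = \left(-1437 + \left(-3 + \left(23 + \frac{1}{2} \cdot \frac{1}{2} \cdot 20 \cdot \frac{1}{23}\right)\right)\right) + \frac{8}{19} = \left(-1437 + \left(-3 + \left(23 + 5 \cdot \frac{1}{23}\right)\right)\right) + \frac{8}{19} = \left(-1437 + \left(-3 + \left(23 + \frac{5}{23}\right)\right)\right) + \frac{8}{19} = \left(-1437 + \left(-3 + \frac{534}{23}\right)\right) + \frac{8}{19} = \left(-1437 + \frac{465}{23}\right) + \frac{8}{19} = - \frac{32586}{23} + \frac{8}{19} = - \frac{618950}{437}$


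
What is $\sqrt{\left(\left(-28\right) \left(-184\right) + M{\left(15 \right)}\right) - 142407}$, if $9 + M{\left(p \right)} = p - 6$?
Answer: $i \sqrt{137255} \approx 370.48 i$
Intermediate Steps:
$M{\left(p \right)} = -15 + p$ ($M{\left(p \right)} = -9 + \left(p - 6\right) = -9 + \left(-6 + p\right) = -15 + p$)
$\sqrt{\left(\left(-28\right) \left(-184\right) + M{\left(15 \right)}\right) - 142407} = \sqrt{\left(\left(-28\right) \left(-184\right) + \left(-15 + 15\right)\right) - 142407} = \sqrt{\left(5152 + 0\right) - 142407} = \sqrt{5152 - 142407} = \sqrt{-137255} = i \sqrt{137255}$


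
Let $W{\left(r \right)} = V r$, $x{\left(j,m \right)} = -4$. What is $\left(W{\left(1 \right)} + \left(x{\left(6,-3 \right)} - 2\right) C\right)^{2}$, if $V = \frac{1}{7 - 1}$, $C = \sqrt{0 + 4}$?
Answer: $\frac{5041}{36} \approx 140.03$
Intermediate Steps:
$C = 2$ ($C = \sqrt{4} = 2$)
$V = \frac{1}{6} \approx 0.16667$
$W{\left(r \right)} = \frac{r}{6}$
$\left(W{\left(1 \right)} + \left(x{\left(6,-3 \right)} - 2\right) C\right)^{2} = \left(\frac{1}{6} \cdot 1 + \left(-4 - 2\right) 2\right)^{2} = \left(\frac{1}{6} - 12\right)^{2} = \left(- \frac{71}{6}\right)^{2} = \frac{5041}{36}$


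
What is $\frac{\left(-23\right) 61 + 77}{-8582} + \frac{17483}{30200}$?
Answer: $\frac{95042153}{129588200} \approx 0.73342$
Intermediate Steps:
$\frac{\left(-23\right) 61 + 77}{-8582} + \frac{17483}{30200} = \left(-1403 + 77\right) \left(- \frac{1}{8582}\right) + 17483 \cdot \frac{1}{30200} = \left(-1326\right) \left(- \frac{1}{8582}\right) + \frac{17483}{30200} = \frac{663}{4291} + \frac{17483}{30200} = \frac{95042153}{129588200}$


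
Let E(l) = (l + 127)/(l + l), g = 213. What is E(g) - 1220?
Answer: -259690/213 ≈ -1219.2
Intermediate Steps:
E(l) = (127 + l)/(2*l) (E(l) = (127 + l)/((2*l)) = (127 + l)*(1/(2*l)) = (127 + l)/(2*l))
E(g) - 1220 = (½)*(127 + 213)/213 - 1220 = (½)*(1/213)*340 - 1220 = 170/213 - 1220 = -259690/213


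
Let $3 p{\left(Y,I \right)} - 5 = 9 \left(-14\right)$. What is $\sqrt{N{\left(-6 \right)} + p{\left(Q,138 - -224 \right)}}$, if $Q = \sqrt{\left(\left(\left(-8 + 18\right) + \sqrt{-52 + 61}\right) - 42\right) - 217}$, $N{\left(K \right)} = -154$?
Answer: $\frac{i \sqrt{1749}}{3} \approx 13.94 i$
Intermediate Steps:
$Q = i \sqrt{246}$ ($Q = \sqrt{\left(\left(10 + \sqrt{9}\right) - 42\right) - 217} = \sqrt{\left(\left(10 + 3\right) - 42\right) - 217} = \sqrt{\left(13 - 42\right) - 217} = \sqrt{-29 - 217} = \sqrt{-246} = i \sqrt{246} \approx 15.684 i$)
$p{\left(Y,I \right)} = - \frac{121}{3}$ ($p{\left(Y,I \right)} = \frac{5}{3} + \frac{9 \left(-14\right)}{3} = \frac{5}{3} + \frac{1}{3} \left(-126\right) = \frac{5}{3} - 42 = - \frac{121}{3}$)
$\sqrt{N{\left(-6 \right)} + p{\left(Q,138 - -224 \right)}} = \sqrt{-154 - \frac{121}{3}} = \sqrt{- \frac{583}{3}} = \frac{i \sqrt{1749}}{3}$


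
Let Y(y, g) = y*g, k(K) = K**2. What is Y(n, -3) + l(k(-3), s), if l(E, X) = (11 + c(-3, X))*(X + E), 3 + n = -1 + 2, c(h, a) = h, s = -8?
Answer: 14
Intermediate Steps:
n = -2 (n = -3 + (-1 + 2) = -3 + 1 = -2)
l(E, X) = 8*E + 8*X (l(E, X) = (11 - 3)*(X + E) = 8*(E + X) = 8*E + 8*X)
Y(y, g) = g*y
Y(n, -3) + l(k(-3), s) = -3*(-2) + (8*(-3)**2 + 8*(-8)) = 6 + (8*9 - 64) = 6 + (72 - 64) = 6 + 8 = 14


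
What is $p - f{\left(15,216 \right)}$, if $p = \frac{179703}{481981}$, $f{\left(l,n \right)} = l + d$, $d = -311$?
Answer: $\frac{142846079}{481981} \approx 296.37$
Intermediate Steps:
$f{\left(l,n \right)} = -311 + l$ ($f{\left(l,n \right)} = l - 311 = -311 + l$)
$p = \frac{179703}{481981}$ ($p = 179703 \cdot \frac{1}{481981} = \frac{179703}{481981} \approx 0.37284$)
$p - f{\left(15,216 \right)} = \frac{179703}{481981} - \left(-311 + 15\right) = \frac{179703}{481981} - -296 = \frac{179703}{481981} + 296 = \frac{142846079}{481981}$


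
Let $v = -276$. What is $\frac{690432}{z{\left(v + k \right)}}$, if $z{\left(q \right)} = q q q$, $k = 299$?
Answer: $\frac{690432}{12167} \approx 56.746$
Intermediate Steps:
$z{\left(q \right)} = q^{3}$ ($z{\left(q \right)} = q^{2} q = q^{3}$)
$\frac{690432}{z{\left(v + k \right)}} = \frac{690432}{\left(-276 + 299\right)^{3}} = \frac{690432}{23^{3}} = \frac{690432}{12167}$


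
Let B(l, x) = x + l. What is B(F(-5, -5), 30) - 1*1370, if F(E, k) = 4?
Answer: -1336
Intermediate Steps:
B(l, x) = l + x
B(F(-5, -5), 30) - 1*1370 = (4 + 30) - 1*1370 = 34 - 1370 = -1336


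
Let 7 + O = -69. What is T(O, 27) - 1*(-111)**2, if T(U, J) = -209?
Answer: -12530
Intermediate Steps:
O = -76 (O = -7 - 69 = -76)
T(O, 27) - 1*(-111)**2 = -209 - 1*(-111)**2 = -209 - 1*12321 = -209 - 12321 = -12530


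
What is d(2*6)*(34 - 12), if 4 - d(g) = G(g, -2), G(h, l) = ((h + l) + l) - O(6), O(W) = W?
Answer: 44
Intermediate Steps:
G(h, l) = -6 + h + 2*l (G(h, l) = ((h + l) + l) - 1*6 = (h + 2*l) - 6 = -6 + h + 2*l)
d(g) = 14 - g (d(g) = 4 - (-6 + g + 2*(-2)) = 4 - (-6 + g - 4) = 4 - (-10 + g) = 4 + (10 - g) = 14 - g)
d(2*6)*(34 - 12) = (14 - 2*6)*(34 - 12) = (14 - 1*12)*22 = (14 - 12)*22 = 2*22 = 44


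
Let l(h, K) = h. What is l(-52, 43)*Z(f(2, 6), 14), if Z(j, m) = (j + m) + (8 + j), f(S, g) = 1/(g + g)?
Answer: -3458/3 ≈ -1152.7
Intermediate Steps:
f(S, g) = 1/(2*g)
Z(j, m) = 8 + m + 2*j
l(-52, 43)*Z(f(2, 6), 14) = -52*(8 + 14 + 2*((½)/6)) = -52*(8 + 14 + 2*((½)*(⅙))) = -52*(8 + 14 + 2*(1/12)) = -52*(8 + 14 + ⅙) = -52*133/6 = -3458/3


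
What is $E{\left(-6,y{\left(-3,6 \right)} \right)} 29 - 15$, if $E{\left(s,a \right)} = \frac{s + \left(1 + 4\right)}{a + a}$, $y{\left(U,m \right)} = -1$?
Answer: $- \frac{1}{2} \approx -0.5$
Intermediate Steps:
$E{\left(s,a \right)} = \frac{5 + s}{2 a}$ ($E{\left(s,a \right)} = \frac{s + 5}{2 a} = \left(5 + s\right) \frac{1}{2 a} = \frac{5 + s}{2 a}$)
$E{\left(-6,y{\left(-3,6 \right)} \right)} 29 - 15 = \frac{5 - 6}{2 \left(-1\right)} 29 - 15 = \frac{1}{2} \left(-1\right) \left(-1\right) 29 - 15 = \frac{1}{2} \cdot 29 - 15 = \frac{29}{2} - 15 = - \frac{1}{2}$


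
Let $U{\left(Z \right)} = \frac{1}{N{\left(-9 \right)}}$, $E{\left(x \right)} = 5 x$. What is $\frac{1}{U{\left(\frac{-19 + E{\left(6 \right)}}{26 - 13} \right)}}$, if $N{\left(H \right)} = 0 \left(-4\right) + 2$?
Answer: $2$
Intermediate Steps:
$N{\left(H \right)} = 2$ ($N{\left(H \right)} = 0 + 2 = 2$)
$U{\left(Z \right)} = \frac{1}{2}$
$\frac{1}{U{\left(\frac{-19 + E{\left(6 \right)}}{26 - 13} \right)}} = \frac{1}{\frac{1}{2}} = 2$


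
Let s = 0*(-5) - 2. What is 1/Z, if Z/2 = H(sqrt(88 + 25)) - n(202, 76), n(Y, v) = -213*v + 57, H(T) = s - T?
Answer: 16129/520289056 + sqrt(113)/520289056 ≈ 3.1020e-5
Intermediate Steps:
s = -2 (s = 0 - 2 = -2)
H(T) = -2 - T
n(Y, v) = 57 - 213*v
Z = 32258 - 2*sqrt(113) (Z = 2*((-2 - sqrt(88 + 25)) - (57 - 213*76)) = 2*((-2 - sqrt(113)) - (57 - 16188)) = 2*((-2 - sqrt(113)) - 1*(-16131)) = 2*((-2 - sqrt(113)) + 16131) = 2*(16129 - sqrt(113)) = 32258 - 2*sqrt(113) ≈ 32237.)
1/Z = 1/(32258 - 2*sqrt(113))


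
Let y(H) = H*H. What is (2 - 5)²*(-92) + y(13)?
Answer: -659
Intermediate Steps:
y(H) = H²
(2 - 5)²*(-92) + y(13) = (2 - 5)²*(-92) + 13² = (-3)²*(-92) + 169 = 9*(-92) + 169 = -828 + 169 = -659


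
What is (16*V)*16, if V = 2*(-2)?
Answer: -1024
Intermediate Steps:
V = -4
(16*V)*16 = (16*(-4))*16 = -64*16 = -1024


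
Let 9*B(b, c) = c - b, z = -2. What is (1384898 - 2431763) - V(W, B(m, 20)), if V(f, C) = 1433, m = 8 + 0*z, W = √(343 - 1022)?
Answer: -1048298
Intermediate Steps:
W = I*√679 (W = √(-679) = I*√679 ≈ 26.058*I)
m = 8 (m = 8 + 0*(-2) = 8 + 0 = 8)
B(b, c) = -b/9 + c/9 (B(b, c) = (c - b)/9 = -b/9 + c/9)
(1384898 - 2431763) - V(W, B(m, 20)) = (1384898 - 2431763) - 1*1433 = -1046865 - 1433 = -1048298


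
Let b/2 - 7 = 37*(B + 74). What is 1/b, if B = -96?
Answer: -1/1614 ≈ -0.00061958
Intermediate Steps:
b = -1614 (b = 14 + 2*(37*(-96 + 74)) = 14 + 2*(37*(-22)) = 14 + 2*(-814) = 14 - 1628 = -1614)
1/b = 1/(-1614) = -1/1614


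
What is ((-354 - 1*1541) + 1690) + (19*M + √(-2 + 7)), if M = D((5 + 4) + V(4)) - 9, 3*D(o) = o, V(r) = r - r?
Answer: -319 + √5 ≈ -316.76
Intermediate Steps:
V(r) = 0
D(o) = o/3
M = -6 (M = ((5 + 4) + 0)/3 - 9 = (9 + 0)/3 - 9 = (⅓)*9 - 9 = 3 - 9 = -6)
((-354 - 1*1541) + 1690) + (19*M + √(-2 + 7)) = ((-354 - 1*1541) + 1690) + (19*(-6) + √(-2 + 7)) = ((-354 - 1541) + 1690) + (-114 + √5) = (-1895 + 1690) + (-114 + √5) = -205 + (-114 + √5) = -319 + √5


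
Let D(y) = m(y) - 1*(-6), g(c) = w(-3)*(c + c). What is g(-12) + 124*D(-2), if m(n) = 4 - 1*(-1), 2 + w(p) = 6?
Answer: 1268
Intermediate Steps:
w(p) = 4 (w(p) = -2 + 6 = 4)
m(n) = 5 (m(n) = 4 + 1 = 5)
g(c) = 8*c (g(c) = 4*(c + c) = 4*(2*c) = 8*c)
D(y) = 11 (D(y) = 5 - 1*(-6) = 5 + 6 = 11)
g(-12) + 124*D(-2) = 8*(-12) + 124*11 = -96 + 1364 = 1268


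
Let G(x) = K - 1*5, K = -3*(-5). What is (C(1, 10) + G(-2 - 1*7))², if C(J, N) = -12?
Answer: 4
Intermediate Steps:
K = 15
G(x) = 10 (G(x) = 15 - 1*5 = 15 - 5 = 10)
(C(1, 10) + G(-2 - 1*7))² = (-12 + 10)² = (-2)² = 4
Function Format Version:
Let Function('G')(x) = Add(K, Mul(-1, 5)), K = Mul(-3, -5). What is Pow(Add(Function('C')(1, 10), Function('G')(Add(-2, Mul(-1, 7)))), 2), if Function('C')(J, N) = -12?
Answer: 4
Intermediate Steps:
K = 15
Function('G')(x) = 10 (Function('G')(x) = Add(15, Mul(-1, 5)) = Add(15, -5) = 10)
Pow(Add(Function('C')(1, 10), Function('G')(Add(-2, Mul(-1, 7)))), 2) = Pow(Add(-12, 10), 2) = Pow(-2, 2) = 4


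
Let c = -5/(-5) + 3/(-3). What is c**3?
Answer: 0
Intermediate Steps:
c = 0 (c = -5*(-1/5) + 3*(-1/3) = 1 - 1 = 0)
c**3 = 0**3 = 0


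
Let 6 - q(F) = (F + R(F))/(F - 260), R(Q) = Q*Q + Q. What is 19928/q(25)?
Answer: 936616/417 ≈ 2246.1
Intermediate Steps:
R(Q) = Q + Q**2 (R(Q) = Q**2 + Q = Q + Q**2)
q(F) = 6 - (F + F*(1 + F))/(-260 + F) (q(F) = 6 - (F + F*(1 + F))/(F - 260) = 6 - (F + F*(1 + F))/(-260 + F))
19928/q(25) = 19928/(((-1560 - 1*25**2 + 4*25)/(-260 + 25))) = 19928/(((-1560 - 1*625 + 100)/(-235))) = 19928/((-(-1560 - 625 + 100)/235)) = 19928/((-1/235*(-2085))) = 19928/(417/47) = 19928*(47/417) = 936616/417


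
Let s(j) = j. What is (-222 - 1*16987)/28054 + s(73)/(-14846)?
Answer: -4952553/8009417 ≈ -0.61834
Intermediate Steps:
(-222 - 1*16987)/28054 + s(73)/(-14846) = (-222 - 1*16987)/28054 + 73/(-14846) = (-222 - 16987)*(1/28054) + 73*(-1/14846) = -17209*1/28054 - 73/14846 = -17209/28054 - 73/14846 = -4952553/8009417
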